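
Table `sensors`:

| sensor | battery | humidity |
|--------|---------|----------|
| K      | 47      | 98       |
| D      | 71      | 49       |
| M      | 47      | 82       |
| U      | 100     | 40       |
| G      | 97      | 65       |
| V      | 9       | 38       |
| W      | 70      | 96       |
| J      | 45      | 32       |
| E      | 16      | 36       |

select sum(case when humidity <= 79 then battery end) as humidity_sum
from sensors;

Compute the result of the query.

sensor=K: ✗
sensor=D: ✓ → 71
sensor=M: ✗
sensor=U: ✓ → 100
sensor=G: ✓ → 97
sensor=V: ✓ → 9
sensor=W: ✗
sensor=J: ✓ → 45
sensor=E: ✓ → 16
humidity_sum = 71 + 100 + 97 + 9 + 45 + 16 = 338

338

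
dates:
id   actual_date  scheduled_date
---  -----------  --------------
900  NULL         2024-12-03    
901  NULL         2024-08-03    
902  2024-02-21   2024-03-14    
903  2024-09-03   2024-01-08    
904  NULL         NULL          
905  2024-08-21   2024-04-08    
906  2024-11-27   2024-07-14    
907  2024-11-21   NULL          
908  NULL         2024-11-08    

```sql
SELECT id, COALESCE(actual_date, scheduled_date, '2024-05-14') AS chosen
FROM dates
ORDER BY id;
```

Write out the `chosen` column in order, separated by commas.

id=900: actual_date=NULL, scheduled_date=2024-12-03 → 2024-12-03
id=901: actual_date=NULL, scheduled_date=2024-08-03 → 2024-08-03
id=902: actual_date=2024-02-21 → 2024-02-21
id=903: actual_date=2024-09-03 → 2024-09-03
id=904: actual_date=NULL, scheduled_date=NULL, → literal 2024-05-14 → 2024-05-14
id=905: actual_date=2024-08-21 → 2024-08-21
id=906: actual_date=2024-11-27 → 2024-11-27
id=907: actual_date=2024-11-21 → 2024-11-21
id=908: actual_date=NULL, scheduled_date=2024-11-08 → 2024-11-08

2024-12-03, 2024-08-03, 2024-02-21, 2024-09-03, 2024-05-14, 2024-08-21, 2024-11-27, 2024-11-21, 2024-11-08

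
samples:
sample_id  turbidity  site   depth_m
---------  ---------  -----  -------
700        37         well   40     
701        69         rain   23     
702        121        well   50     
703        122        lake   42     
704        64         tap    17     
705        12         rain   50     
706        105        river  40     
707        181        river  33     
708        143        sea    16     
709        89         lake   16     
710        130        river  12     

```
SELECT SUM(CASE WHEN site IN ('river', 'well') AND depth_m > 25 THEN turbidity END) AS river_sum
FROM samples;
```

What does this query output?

sample_id=700: ✓ → 37
sample_id=701: ✗
sample_id=702: ✓ → 121
sample_id=703: ✗
sample_id=704: ✗
sample_id=705: ✗
sample_id=706: ✓ → 105
sample_id=707: ✓ → 181
sample_id=708: ✗
sample_id=709: ✗
sample_id=710: ✗
river_sum = 37 + 121 + 105 + 181 = 444

444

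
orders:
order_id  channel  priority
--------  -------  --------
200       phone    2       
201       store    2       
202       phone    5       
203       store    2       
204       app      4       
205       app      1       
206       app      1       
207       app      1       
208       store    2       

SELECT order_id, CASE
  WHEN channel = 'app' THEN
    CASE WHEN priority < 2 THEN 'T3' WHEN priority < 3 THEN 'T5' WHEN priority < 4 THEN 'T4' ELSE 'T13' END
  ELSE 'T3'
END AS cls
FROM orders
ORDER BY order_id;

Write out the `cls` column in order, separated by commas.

T3, T3, T3, T3, T13, T3, T3, T3, T3

order_id=200: channel='phone' → outer ELSE → T3
order_id=201: channel='store' → outer ELSE → T3
order_id=202: channel='phone' → outer ELSE → T3
order_id=203: channel='store' → outer ELSE → T3
order_id=204: channel='app' → inner[ELSE] → T13
order_id=205: channel='app' → inner[priority < 2] → T3
order_id=206: channel='app' → inner[priority < 2] → T3
order_id=207: channel='app' → inner[priority < 2] → T3
order_id=208: channel='store' → outer ELSE → T3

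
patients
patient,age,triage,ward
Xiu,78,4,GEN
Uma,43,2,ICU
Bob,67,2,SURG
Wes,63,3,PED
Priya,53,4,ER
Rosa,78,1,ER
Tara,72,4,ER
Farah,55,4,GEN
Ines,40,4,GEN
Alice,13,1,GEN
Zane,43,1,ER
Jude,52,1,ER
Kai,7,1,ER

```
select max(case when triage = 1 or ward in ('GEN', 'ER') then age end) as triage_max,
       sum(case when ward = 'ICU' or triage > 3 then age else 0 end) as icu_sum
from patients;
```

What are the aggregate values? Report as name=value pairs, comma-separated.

triage_max=78, icu_sum=341

[triage_max: triage = 1 or ward in ('GEN', 'ER')]
patient=Xiu: ✓ → 78
patient=Uma: ✗
patient=Bob: ✗
patient=Wes: ✗
patient=Priya: ✓ → 53
patient=Rosa: ✓ → 78
patient=Tara: ✓ → 72
patient=Farah: ✓ → 55
patient=Ines: ✓ → 40
patient=Alice: ✓ → 13
patient=Zane: ✓ → 43
patient=Jude: ✓ → 52
patient=Kai: ✓ → 7
triage_max = MAX(78, 53, 78, 72, 55, 40, 13, 43, 52, 7) = 78
—
[icu_sum: ward = 'ICU' or triage > 3]
patient=Xiu: ✓ → 78
patient=Uma: ✓ → 43
patient=Bob: ✗
patient=Wes: ✗
patient=Priya: ✓ → 53
patient=Rosa: ✗
patient=Tara: ✓ → 72
patient=Farah: ✓ → 55
patient=Ines: ✓ → 40
patient=Alice: ✗
patient=Zane: ✗
patient=Jude: ✗
patient=Kai: ✗
icu_sum = 78 + 43 + 53 + 72 + 55 + 40 = 341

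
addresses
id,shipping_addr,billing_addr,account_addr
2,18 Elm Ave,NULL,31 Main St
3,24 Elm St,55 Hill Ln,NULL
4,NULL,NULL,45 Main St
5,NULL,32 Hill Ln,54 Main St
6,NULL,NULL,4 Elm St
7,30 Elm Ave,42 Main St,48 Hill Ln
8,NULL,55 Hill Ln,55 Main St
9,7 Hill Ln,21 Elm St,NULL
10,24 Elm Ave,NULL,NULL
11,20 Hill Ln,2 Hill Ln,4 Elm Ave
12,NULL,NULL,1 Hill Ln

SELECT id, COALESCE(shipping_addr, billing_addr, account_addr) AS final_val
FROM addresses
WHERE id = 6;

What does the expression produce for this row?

4 Elm St

id = 6: shipping_addr=NULL, billing_addr=NULL, account_addr=4 Elm St.
shipping_addr=NULL, billing_addr=NULL, account_addr=4 Elm St → 4 Elm St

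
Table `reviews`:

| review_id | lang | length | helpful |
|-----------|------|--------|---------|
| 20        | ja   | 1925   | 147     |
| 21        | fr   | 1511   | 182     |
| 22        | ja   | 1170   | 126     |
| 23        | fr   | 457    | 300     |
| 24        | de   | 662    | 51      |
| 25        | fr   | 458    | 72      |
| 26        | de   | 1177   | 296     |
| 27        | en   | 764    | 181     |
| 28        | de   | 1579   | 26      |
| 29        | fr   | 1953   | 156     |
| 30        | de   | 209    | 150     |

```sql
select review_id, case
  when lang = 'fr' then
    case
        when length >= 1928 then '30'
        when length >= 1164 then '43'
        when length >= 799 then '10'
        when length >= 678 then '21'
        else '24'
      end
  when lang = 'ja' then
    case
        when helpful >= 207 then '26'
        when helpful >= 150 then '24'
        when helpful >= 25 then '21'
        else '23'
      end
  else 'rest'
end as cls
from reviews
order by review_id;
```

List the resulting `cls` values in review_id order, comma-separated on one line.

21, 43, 21, 24, rest, 24, rest, rest, rest, 30, rest

review_id=20: lang='ja' → inner[helpful >= 25] → 21
review_id=21: lang='fr' → inner[length >= 1164] → 43
review_id=22: lang='ja' → inner[helpful >= 25] → 21
review_id=23: lang='fr' → inner[ELSE] → 24
review_id=24: lang='de' → outer ELSE → rest
review_id=25: lang='fr' → inner[ELSE] → 24
review_id=26: lang='de' → outer ELSE → rest
review_id=27: lang='en' → outer ELSE → rest
review_id=28: lang='de' → outer ELSE → rest
review_id=29: lang='fr' → inner[length >= 1928] → 30
review_id=30: lang='de' → outer ELSE → rest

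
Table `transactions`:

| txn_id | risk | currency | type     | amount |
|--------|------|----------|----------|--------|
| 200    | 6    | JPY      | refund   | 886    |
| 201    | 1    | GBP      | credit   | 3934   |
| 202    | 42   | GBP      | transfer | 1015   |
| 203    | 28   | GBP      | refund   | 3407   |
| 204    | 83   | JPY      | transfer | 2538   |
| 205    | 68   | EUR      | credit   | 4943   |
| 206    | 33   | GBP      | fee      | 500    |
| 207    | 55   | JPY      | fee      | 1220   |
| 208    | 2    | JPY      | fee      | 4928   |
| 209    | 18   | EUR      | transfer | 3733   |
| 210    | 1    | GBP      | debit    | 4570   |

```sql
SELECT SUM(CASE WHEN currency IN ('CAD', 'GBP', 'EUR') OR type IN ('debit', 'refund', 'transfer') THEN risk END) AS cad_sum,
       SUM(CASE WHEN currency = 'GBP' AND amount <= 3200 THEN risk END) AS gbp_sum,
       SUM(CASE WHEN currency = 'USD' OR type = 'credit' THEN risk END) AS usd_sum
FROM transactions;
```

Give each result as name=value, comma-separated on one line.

[cad_sum: currency IN ('CAD', 'GBP', 'EUR') OR type IN ('debit', 'refund', 'transfer')]
txn_id=200: ✓ → 6
txn_id=201: ✓ → 1
txn_id=202: ✓ → 42
txn_id=203: ✓ → 28
txn_id=204: ✓ → 83
txn_id=205: ✓ → 68
txn_id=206: ✓ → 33
txn_id=207: ✗
txn_id=208: ✗
txn_id=209: ✓ → 18
txn_id=210: ✓ → 1
cad_sum = 6 + 1 + 42 + 28 + 83 + 68 + 33 + 18 + 1 = 280
—
[gbp_sum: currency = 'GBP' AND amount <= 3200]
txn_id=200: ✗
txn_id=201: ✗
txn_id=202: ✓ → 42
txn_id=203: ✗
txn_id=204: ✗
txn_id=205: ✗
txn_id=206: ✓ → 33
txn_id=207: ✗
txn_id=208: ✗
txn_id=209: ✗
txn_id=210: ✗
gbp_sum = 42 + 33 = 75
—
[usd_sum: currency = 'USD' OR type = 'credit']
txn_id=200: ✗
txn_id=201: ✓ → 1
txn_id=202: ✗
txn_id=203: ✗
txn_id=204: ✗
txn_id=205: ✓ → 68
txn_id=206: ✗
txn_id=207: ✗
txn_id=208: ✗
txn_id=209: ✗
txn_id=210: ✗
usd_sum = 1 + 68 = 69

cad_sum=280, gbp_sum=75, usd_sum=69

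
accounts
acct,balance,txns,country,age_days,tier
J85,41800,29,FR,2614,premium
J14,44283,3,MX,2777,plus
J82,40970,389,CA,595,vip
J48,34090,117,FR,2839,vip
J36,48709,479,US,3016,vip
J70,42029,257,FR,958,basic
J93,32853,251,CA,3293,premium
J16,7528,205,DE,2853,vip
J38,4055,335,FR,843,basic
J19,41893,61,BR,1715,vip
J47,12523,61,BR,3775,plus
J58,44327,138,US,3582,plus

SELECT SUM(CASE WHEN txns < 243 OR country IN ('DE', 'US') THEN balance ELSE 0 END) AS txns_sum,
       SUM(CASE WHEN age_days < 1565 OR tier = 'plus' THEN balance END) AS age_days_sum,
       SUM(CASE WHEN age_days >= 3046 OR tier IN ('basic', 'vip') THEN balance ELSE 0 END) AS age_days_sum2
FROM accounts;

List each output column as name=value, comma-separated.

txns_sum=275153, age_days_sum=188187, age_days_sum2=308977

[txns_sum: txns < 243 OR country IN ('DE', 'US')]
acct=J85: ✓ → 41800
acct=J14: ✓ → 44283
acct=J82: ✗
acct=J48: ✓ → 34090
acct=J36: ✓ → 48709
acct=J70: ✗
acct=J93: ✗
acct=J16: ✓ → 7528
acct=J38: ✗
acct=J19: ✓ → 41893
acct=J47: ✓ → 12523
acct=J58: ✓ → 44327
txns_sum = 41800 + 44283 + 34090 + 48709 + 7528 + 41893 + 12523 + 44327 = 275153
—
[age_days_sum: age_days < 1565 OR tier = 'plus']
acct=J85: ✗
acct=J14: ✓ → 44283
acct=J82: ✓ → 40970
acct=J48: ✗
acct=J36: ✗
acct=J70: ✓ → 42029
acct=J93: ✗
acct=J16: ✗
acct=J38: ✓ → 4055
acct=J19: ✗
acct=J47: ✓ → 12523
acct=J58: ✓ → 44327
age_days_sum = 44283 + 40970 + 42029 + 4055 + 12523 + 44327 = 188187
—
[age_days_sum2: age_days >= 3046 OR tier IN ('basic', 'vip')]
acct=J85: ✗
acct=J14: ✗
acct=J82: ✓ → 40970
acct=J48: ✓ → 34090
acct=J36: ✓ → 48709
acct=J70: ✓ → 42029
acct=J93: ✓ → 32853
acct=J16: ✓ → 7528
acct=J38: ✓ → 4055
acct=J19: ✓ → 41893
acct=J47: ✓ → 12523
acct=J58: ✓ → 44327
age_days_sum2 = 40970 + 34090 + 48709 + 42029 + 32853 + 7528 + 4055 + 41893 + 12523 + 44327 = 308977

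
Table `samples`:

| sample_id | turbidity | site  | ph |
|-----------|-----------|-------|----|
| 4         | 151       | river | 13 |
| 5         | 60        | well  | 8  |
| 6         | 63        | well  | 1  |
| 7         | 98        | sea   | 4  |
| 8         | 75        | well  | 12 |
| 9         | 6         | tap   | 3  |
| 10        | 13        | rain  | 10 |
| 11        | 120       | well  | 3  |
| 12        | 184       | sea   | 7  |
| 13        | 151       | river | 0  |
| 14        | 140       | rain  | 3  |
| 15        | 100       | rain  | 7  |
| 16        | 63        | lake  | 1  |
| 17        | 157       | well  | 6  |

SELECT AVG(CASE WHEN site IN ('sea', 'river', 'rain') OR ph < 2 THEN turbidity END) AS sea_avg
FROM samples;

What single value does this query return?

107

sample_id=4: ✓ → 151
sample_id=5: ✗
sample_id=6: ✓ → 63
sample_id=7: ✓ → 98
sample_id=8: ✗
sample_id=9: ✗
sample_id=10: ✓ → 13
sample_id=11: ✗
sample_id=12: ✓ → 184
sample_id=13: ✓ → 151
sample_id=14: ✓ → 140
sample_id=15: ✓ → 100
sample_id=16: ✓ → 63
sample_id=17: ✗
sea_avg = (151 + 63 + 98 + 13 + 184 + 151 + 140 + 100 + 63) / 9 = 107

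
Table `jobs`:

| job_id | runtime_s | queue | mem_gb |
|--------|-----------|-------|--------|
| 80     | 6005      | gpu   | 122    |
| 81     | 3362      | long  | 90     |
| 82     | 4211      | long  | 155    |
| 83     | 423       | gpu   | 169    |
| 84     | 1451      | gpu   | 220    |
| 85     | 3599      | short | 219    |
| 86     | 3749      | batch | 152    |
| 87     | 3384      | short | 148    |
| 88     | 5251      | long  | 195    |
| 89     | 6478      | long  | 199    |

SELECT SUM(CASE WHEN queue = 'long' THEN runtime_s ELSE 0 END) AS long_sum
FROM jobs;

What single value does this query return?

19302

job_id=80: ✗
job_id=81: ✓ → 3362
job_id=82: ✓ → 4211
job_id=83: ✗
job_id=84: ✗
job_id=85: ✗
job_id=86: ✗
job_id=87: ✗
job_id=88: ✓ → 5251
job_id=89: ✓ → 6478
long_sum = 3362 + 4211 + 5251 + 6478 = 19302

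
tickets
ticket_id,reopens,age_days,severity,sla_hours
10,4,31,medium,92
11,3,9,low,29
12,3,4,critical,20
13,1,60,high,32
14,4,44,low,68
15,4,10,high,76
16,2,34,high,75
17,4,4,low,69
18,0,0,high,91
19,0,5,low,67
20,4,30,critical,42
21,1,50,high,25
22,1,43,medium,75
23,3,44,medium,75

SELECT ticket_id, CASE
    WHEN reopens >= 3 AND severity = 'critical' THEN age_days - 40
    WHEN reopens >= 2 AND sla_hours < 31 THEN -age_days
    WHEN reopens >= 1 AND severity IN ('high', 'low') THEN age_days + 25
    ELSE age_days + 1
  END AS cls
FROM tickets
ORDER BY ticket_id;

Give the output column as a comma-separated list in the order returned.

32, -9, -36, 85, 69, 35, 59, 29, 1, 6, -10, 75, 44, 45

ticket_id=10: ELSE → 32
ticket_id=11: reopens >= 2 AND sla_hours < 31 → -9
ticket_id=12: reopens >= 3 AND severity = 'critical' → -36
ticket_id=13: reopens >= 1 AND severity IN ('high', 'low') → 85
ticket_id=14: reopens >= 1 AND severity IN ('high', 'low') → 69
ticket_id=15: reopens >= 1 AND severity IN ('high', 'low') → 35
ticket_id=16: reopens >= 1 AND severity IN ('high', 'low') → 59
ticket_id=17: reopens >= 1 AND severity IN ('high', 'low') → 29
ticket_id=18: ELSE → 1
ticket_id=19: ELSE → 6
ticket_id=20: reopens >= 3 AND severity = 'critical' → -10
ticket_id=21: reopens >= 1 AND severity IN ('high', 'low') → 75
ticket_id=22: ELSE → 44
ticket_id=23: ELSE → 45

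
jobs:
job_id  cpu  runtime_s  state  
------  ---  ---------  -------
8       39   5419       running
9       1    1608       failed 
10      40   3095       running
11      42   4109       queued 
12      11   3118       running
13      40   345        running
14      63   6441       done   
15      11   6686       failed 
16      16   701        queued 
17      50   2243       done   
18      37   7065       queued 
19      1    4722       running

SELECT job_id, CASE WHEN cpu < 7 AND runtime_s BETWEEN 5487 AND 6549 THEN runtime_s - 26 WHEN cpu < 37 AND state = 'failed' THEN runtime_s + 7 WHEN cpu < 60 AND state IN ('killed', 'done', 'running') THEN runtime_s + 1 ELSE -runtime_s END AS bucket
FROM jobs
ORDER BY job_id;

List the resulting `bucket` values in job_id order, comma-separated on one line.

5420, 1615, 3096, -4109, 3119, 346, -6441, 6693, -701, 2244, -7065, 4723

job_id=8: cpu < 60 AND state IN ('killed', 'done', 'running') → 5420
job_id=9: cpu < 37 AND state = 'failed' → 1615
job_id=10: cpu < 60 AND state IN ('killed', 'done', 'running') → 3096
job_id=11: ELSE → -4109
job_id=12: cpu < 60 AND state IN ('killed', 'done', 'running') → 3119
job_id=13: cpu < 60 AND state IN ('killed', 'done', 'running') → 346
job_id=14: ELSE → -6441
job_id=15: cpu < 37 AND state = 'failed' → 6693
job_id=16: ELSE → -701
job_id=17: cpu < 60 AND state IN ('killed', 'done', 'running') → 2244
job_id=18: ELSE → -7065
job_id=19: cpu < 60 AND state IN ('killed', 'done', 'running') → 4723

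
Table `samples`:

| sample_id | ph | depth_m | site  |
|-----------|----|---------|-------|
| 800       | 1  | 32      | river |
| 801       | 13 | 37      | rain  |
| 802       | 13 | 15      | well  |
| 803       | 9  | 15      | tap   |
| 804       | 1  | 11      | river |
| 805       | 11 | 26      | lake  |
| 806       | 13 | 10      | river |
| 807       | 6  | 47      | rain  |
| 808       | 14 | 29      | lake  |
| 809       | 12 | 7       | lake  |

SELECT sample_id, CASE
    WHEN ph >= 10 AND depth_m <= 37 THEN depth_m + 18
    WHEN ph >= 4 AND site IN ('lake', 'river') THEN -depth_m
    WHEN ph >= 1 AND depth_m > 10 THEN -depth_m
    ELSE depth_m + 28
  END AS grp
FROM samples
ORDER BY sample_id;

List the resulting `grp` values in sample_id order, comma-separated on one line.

-32, 55, 33, -15, -11, 44, 28, -47, 47, 25

sample_id=800: ph >= 1 AND depth_m > 10 → -32
sample_id=801: ph >= 10 AND depth_m <= 37 → 55
sample_id=802: ph >= 10 AND depth_m <= 37 → 33
sample_id=803: ph >= 1 AND depth_m > 10 → -15
sample_id=804: ph >= 1 AND depth_m > 10 → -11
sample_id=805: ph >= 10 AND depth_m <= 37 → 44
sample_id=806: ph >= 10 AND depth_m <= 37 → 28
sample_id=807: ph >= 1 AND depth_m > 10 → -47
sample_id=808: ph >= 10 AND depth_m <= 37 → 47
sample_id=809: ph >= 10 AND depth_m <= 37 → 25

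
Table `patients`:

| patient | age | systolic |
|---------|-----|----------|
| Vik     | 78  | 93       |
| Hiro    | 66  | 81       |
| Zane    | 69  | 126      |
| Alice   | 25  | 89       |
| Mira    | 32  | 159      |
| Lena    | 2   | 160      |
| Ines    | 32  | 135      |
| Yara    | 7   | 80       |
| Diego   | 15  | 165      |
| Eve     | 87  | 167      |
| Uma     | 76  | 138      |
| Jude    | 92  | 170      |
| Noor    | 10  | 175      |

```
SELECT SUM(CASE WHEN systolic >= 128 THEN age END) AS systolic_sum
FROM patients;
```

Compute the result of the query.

346

patient=Vik: ✗
patient=Hiro: ✗
patient=Zane: ✗
patient=Alice: ✗
patient=Mira: ✓ → 32
patient=Lena: ✓ → 2
patient=Ines: ✓ → 32
patient=Yara: ✗
patient=Diego: ✓ → 15
patient=Eve: ✓ → 87
patient=Uma: ✓ → 76
patient=Jude: ✓ → 92
patient=Noor: ✓ → 10
systolic_sum = 32 + 2 + 32 + 15 + 87 + 76 + 92 + 10 = 346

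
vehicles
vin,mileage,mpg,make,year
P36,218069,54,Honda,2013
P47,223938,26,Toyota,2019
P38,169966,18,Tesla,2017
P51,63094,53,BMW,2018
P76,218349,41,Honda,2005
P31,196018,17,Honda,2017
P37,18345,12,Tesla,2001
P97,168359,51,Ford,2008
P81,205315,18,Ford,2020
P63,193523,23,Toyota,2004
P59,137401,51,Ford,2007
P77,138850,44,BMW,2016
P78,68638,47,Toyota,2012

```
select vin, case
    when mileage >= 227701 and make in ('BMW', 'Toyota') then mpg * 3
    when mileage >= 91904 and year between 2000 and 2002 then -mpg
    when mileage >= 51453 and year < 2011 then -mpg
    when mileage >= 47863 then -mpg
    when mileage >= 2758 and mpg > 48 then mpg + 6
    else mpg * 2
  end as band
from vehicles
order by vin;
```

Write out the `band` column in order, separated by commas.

-17, -54, 24, -18, -26, -53, -51, -23, -41, -44, -47, -18, -51

vin=P31: mileage >= 47863 → -17
vin=P36: mileage >= 47863 → -54
vin=P37: ELSE → 24
vin=P38: mileage >= 47863 → -18
vin=P47: mileage >= 47863 → -26
vin=P51: mileage >= 47863 → -53
vin=P59: mileage >= 51453 and year < 2011 → -51
vin=P63: mileage >= 51453 and year < 2011 → -23
vin=P76: mileage >= 51453 and year < 2011 → -41
vin=P77: mileage >= 47863 → -44
vin=P78: mileage >= 47863 → -47
vin=P81: mileage >= 47863 → -18
vin=P97: mileage >= 51453 and year < 2011 → -51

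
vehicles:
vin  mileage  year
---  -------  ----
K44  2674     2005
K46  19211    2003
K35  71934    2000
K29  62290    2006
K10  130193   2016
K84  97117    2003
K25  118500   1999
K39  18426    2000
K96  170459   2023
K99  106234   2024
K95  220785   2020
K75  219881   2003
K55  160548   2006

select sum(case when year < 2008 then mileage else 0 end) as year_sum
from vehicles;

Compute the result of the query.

vin=K44: ✓ → 2674
vin=K46: ✓ → 19211
vin=K35: ✓ → 71934
vin=K29: ✓ → 62290
vin=K10: ✗
vin=K84: ✓ → 97117
vin=K25: ✓ → 118500
vin=K39: ✓ → 18426
vin=K96: ✗
vin=K99: ✗
vin=K95: ✗
vin=K75: ✓ → 219881
vin=K55: ✓ → 160548
year_sum = 2674 + 19211 + 71934 + 62290 + 97117 + 118500 + 18426 + 219881 + 160548 = 770581

770581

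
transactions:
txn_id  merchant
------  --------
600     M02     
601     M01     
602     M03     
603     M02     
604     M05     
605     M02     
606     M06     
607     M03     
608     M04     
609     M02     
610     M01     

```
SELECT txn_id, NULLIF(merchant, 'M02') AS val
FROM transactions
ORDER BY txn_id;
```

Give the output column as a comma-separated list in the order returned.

txn_id=600: merchant=M02 vs M02: equal → NULL
txn_id=601: merchant=M01 vs M02: differ → M01
txn_id=602: merchant=M03 vs M02: differ → M03
txn_id=603: merchant=M02 vs M02: equal → NULL
txn_id=604: merchant=M05 vs M02: differ → M05
txn_id=605: merchant=M02 vs M02: equal → NULL
txn_id=606: merchant=M06 vs M02: differ → M06
txn_id=607: merchant=M03 vs M02: differ → M03
txn_id=608: merchant=M04 vs M02: differ → M04
txn_id=609: merchant=M02 vs M02: equal → NULL
txn_id=610: merchant=M01 vs M02: differ → M01

NULL, M01, M03, NULL, M05, NULL, M06, M03, M04, NULL, M01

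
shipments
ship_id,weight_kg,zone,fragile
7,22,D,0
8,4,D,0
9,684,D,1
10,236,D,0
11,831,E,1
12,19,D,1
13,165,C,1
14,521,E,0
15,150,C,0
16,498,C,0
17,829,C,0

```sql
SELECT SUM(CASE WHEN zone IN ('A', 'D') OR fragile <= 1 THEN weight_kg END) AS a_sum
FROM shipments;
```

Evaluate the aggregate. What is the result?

ship_id=7: ✓ → 22
ship_id=8: ✓ → 4
ship_id=9: ✓ → 684
ship_id=10: ✓ → 236
ship_id=11: ✓ → 831
ship_id=12: ✓ → 19
ship_id=13: ✓ → 165
ship_id=14: ✓ → 521
ship_id=15: ✓ → 150
ship_id=16: ✓ → 498
ship_id=17: ✓ → 829
a_sum = 22 + 4 + 684 + 236 + 831 + 19 + 165 + 521 + 150 + 498 + 829 = 3959

3959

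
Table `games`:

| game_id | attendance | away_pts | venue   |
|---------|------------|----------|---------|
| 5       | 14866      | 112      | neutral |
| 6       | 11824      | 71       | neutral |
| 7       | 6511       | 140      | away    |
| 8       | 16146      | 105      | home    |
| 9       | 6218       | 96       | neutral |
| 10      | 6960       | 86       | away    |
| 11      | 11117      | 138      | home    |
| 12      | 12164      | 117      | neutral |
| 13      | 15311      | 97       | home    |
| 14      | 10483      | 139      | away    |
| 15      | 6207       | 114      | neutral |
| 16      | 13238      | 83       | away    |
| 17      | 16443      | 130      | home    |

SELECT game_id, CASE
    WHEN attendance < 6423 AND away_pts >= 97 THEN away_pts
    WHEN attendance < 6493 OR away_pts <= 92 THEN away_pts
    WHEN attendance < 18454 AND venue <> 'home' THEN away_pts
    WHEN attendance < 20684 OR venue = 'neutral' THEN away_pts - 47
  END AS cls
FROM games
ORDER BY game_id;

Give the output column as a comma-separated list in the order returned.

112, 71, 140, 58, 96, 86, 91, 117, 50, 139, 114, 83, 83

game_id=5: attendance < 18454 AND venue <> 'home' → 112
game_id=6: attendance < 6493 OR away_pts <= 92 → 71
game_id=7: attendance < 18454 AND venue <> 'home' → 140
game_id=8: attendance < 20684 OR venue = 'neutral' → 58
game_id=9: attendance < 6493 OR away_pts <= 92 → 96
game_id=10: attendance < 6493 OR away_pts <= 92 → 86
game_id=11: attendance < 20684 OR venue = 'neutral' → 91
game_id=12: attendance < 18454 AND venue <> 'home' → 117
game_id=13: attendance < 20684 OR venue = 'neutral' → 50
game_id=14: attendance < 18454 AND venue <> 'home' → 139
game_id=15: attendance < 6423 AND away_pts >= 97 → 114
game_id=16: attendance < 6493 OR away_pts <= 92 → 83
game_id=17: attendance < 20684 OR venue = 'neutral' → 83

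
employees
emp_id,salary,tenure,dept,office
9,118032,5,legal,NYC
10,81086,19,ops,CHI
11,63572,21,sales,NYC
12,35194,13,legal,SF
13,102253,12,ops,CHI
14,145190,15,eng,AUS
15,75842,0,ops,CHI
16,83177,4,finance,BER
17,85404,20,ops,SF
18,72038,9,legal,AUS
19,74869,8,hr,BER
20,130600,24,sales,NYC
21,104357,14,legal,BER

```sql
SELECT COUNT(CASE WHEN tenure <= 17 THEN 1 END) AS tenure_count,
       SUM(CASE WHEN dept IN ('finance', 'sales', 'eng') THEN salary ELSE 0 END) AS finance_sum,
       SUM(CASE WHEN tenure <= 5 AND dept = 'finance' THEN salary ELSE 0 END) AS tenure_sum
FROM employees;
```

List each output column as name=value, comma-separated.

[tenure_count: tenure <= 17]
emp_id=9: ✓ → 1
emp_id=10: ✗
emp_id=11: ✗
emp_id=12: ✓ → 1
emp_id=13: ✓ → 1
emp_id=14: ✓ → 1
emp_id=15: ✓ → 1
emp_id=16: ✓ → 1
emp_id=17: ✗
emp_id=18: ✓ → 1
emp_id=19: ✓ → 1
emp_id=20: ✗
emp_id=21: ✓ → 1
tenure_count = COUNT(1, 1, 1, 1, 1, 1, 1, 1, 1) = 9
—
[finance_sum: dept IN ('finance', 'sales', 'eng')]
emp_id=9: ✗
emp_id=10: ✗
emp_id=11: ✓ → 63572
emp_id=12: ✗
emp_id=13: ✗
emp_id=14: ✓ → 145190
emp_id=15: ✗
emp_id=16: ✓ → 83177
emp_id=17: ✗
emp_id=18: ✗
emp_id=19: ✗
emp_id=20: ✓ → 130600
emp_id=21: ✗
finance_sum = 63572 + 145190 + 83177 + 130600 = 422539
—
[tenure_sum: tenure <= 5 AND dept = 'finance']
emp_id=9: ✗
emp_id=10: ✗
emp_id=11: ✗
emp_id=12: ✗
emp_id=13: ✗
emp_id=14: ✗
emp_id=15: ✗
emp_id=16: ✓ → 83177
emp_id=17: ✗
emp_id=18: ✗
emp_id=19: ✗
emp_id=20: ✗
emp_id=21: ✗
tenure_sum = 83177

tenure_count=9, finance_sum=422539, tenure_sum=83177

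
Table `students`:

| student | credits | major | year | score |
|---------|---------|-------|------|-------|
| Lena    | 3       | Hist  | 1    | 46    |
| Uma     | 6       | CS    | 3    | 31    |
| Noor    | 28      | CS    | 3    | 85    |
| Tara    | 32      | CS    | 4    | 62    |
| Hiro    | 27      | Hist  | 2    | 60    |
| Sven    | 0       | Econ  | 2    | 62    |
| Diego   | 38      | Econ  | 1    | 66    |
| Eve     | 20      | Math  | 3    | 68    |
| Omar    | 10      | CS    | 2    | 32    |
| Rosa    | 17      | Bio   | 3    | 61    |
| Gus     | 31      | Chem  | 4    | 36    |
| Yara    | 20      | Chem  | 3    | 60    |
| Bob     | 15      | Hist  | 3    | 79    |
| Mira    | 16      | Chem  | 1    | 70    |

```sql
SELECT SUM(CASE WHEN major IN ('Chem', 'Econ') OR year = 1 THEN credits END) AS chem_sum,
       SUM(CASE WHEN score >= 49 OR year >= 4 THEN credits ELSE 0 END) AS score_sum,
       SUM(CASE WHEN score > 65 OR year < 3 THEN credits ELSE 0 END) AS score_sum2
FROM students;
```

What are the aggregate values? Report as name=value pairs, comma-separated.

chem_sum=108, score_sum=244, score_sum2=157

[chem_sum: major IN ('Chem', 'Econ') OR year = 1]
student=Lena: ✓ → 3
student=Uma: ✗
student=Noor: ✗
student=Tara: ✗
student=Hiro: ✗
student=Sven: ✓ → 0
student=Diego: ✓ → 38
student=Eve: ✗
student=Omar: ✗
student=Rosa: ✗
student=Gus: ✓ → 31
student=Yara: ✓ → 20
student=Bob: ✗
student=Mira: ✓ → 16
chem_sum = 3 + 38 + 31 + 20 + 16 = 108
—
[score_sum: score >= 49 OR year >= 4]
student=Lena: ✗
student=Uma: ✗
student=Noor: ✓ → 28
student=Tara: ✓ → 32
student=Hiro: ✓ → 27
student=Sven: ✓ → 0
student=Diego: ✓ → 38
student=Eve: ✓ → 20
student=Omar: ✗
student=Rosa: ✓ → 17
student=Gus: ✓ → 31
student=Yara: ✓ → 20
student=Bob: ✓ → 15
student=Mira: ✓ → 16
score_sum = 28 + 32 + 27 + 38 + 20 + 17 + 31 + 20 + 15 + 16 = 244
—
[score_sum2: score > 65 OR year < 3]
student=Lena: ✓ → 3
student=Uma: ✗
student=Noor: ✓ → 28
student=Tara: ✗
student=Hiro: ✓ → 27
student=Sven: ✓ → 0
student=Diego: ✓ → 38
student=Eve: ✓ → 20
student=Omar: ✓ → 10
student=Rosa: ✗
student=Gus: ✗
student=Yara: ✗
student=Bob: ✓ → 15
student=Mira: ✓ → 16
score_sum2 = 3 + 28 + 27 + 38 + 20 + 10 + 15 + 16 = 157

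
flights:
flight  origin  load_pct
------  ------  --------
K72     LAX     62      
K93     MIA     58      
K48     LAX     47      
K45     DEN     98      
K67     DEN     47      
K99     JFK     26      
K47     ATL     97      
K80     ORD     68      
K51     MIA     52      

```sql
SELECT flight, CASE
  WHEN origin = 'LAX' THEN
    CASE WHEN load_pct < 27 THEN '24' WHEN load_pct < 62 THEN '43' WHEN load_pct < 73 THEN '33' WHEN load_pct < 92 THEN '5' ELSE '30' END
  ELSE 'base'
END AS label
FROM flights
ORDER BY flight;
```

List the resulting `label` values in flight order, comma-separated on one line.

flight=K45: origin='DEN' → outer ELSE → base
flight=K47: origin='ATL' → outer ELSE → base
flight=K48: origin='LAX' → inner[load_pct < 62] → 43
flight=K51: origin='MIA' → outer ELSE → base
flight=K67: origin='DEN' → outer ELSE → base
flight=K72: origin='LAX' → inner[load_pct < 73] → 33
flight=K80: origin='ORD' → outer ELSE → base
flight=K93: origin='MIA' → outer ELSE → base
flight=K99: origin='JFK' → outer ELSE → base

base, base, 43, base, base, 33, base, base, base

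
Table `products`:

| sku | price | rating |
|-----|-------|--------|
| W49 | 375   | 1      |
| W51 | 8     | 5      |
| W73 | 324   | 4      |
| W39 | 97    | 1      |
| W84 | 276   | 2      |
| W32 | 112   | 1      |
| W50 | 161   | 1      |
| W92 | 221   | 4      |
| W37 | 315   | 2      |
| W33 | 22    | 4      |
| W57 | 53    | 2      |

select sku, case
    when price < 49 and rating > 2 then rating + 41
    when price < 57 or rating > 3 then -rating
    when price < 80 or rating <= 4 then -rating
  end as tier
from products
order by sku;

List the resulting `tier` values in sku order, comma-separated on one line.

sku=W32: price < 80 or rating <= 4 → -1
sku=W33: price < 49 and rating > 2 → 45
sku=W37: price < 80 or rating <= 4 → -2
sku=W39: price < 80 or rating <= 4 → -1
sku=W49: price < 80 or rating <= 4 → -1
sku=W50: price < 80 or rating <= 4 → -1
sku=W51: price < 49 and rating > 2 → 46
sku=W57: price < 57 or rating > 3 → -2
sku=W73: price < 57 or rating > 3 → -4
sku=W84: price < 80 or rating <= 4 → -2
sku=W92: price < 57 or rating > 3 → -4

-1, 45, -2, -1, -1, -1, 46, -2, -4, -2, -4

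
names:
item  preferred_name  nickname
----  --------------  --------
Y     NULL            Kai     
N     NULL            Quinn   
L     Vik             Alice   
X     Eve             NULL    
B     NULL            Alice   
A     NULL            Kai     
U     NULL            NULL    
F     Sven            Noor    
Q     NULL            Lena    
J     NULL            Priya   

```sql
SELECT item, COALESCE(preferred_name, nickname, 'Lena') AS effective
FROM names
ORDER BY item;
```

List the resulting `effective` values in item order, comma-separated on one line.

item=A: preferred_name=NULL, nickname=Kai → Kai
item=B: preferred_name=NULL, nickname=Alice → Alice
item=F: preferred_name=Sven → Sven
item=J: preferred_name=NULL, nickname=Priya → Priya
item=L: preferred_name=Vik → Vik
item=N: preferred_name=NULL, nickname=Quinn → Quinn
item=Q: preferred_name=NULL, nickname=Lena → Lena
item=U: preferred_name=NULL, nickname=NULL, → literal Lena → Lena
item=X: preferred_name=Eve → Eve
item=Y: preferred_name=NULL, nickname=Kai → Kai

Kai, Alice, Sven, Priya, Vik, Quinn, Lena, Lena, Eve, Kai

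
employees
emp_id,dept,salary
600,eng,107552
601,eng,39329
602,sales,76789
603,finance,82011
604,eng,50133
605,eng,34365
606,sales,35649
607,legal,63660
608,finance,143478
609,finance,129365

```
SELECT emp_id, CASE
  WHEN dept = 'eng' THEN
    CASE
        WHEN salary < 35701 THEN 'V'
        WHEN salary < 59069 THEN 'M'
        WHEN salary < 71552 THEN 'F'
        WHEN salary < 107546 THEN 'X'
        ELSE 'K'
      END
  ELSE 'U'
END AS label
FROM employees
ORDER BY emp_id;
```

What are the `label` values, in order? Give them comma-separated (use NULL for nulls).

K, M, U, U, M, V, U, U, U, U

emp_id=600: dept='eng' → inner[ELSE] → K
emp_id=601: dept='eng' → inner[salary < 59069] → M
emp_id=602: dept='sales' → outer ELSE → U
emp_id=603: dept='finance' → outer ELSE → U
emp_id=604: dept='eng' → inner[salary < 59069] → M
emp_id=605: dept='eng' → inner[salary < 35701] → V
emp_id=606: dept='sales' → outer ELSE → U
emp_id=607: dept='legal' → outer ELSE → U
emp_id=608: dept='finance' → outer ELSE → U
emp_id=609: dept='finance' → outer ELSE → U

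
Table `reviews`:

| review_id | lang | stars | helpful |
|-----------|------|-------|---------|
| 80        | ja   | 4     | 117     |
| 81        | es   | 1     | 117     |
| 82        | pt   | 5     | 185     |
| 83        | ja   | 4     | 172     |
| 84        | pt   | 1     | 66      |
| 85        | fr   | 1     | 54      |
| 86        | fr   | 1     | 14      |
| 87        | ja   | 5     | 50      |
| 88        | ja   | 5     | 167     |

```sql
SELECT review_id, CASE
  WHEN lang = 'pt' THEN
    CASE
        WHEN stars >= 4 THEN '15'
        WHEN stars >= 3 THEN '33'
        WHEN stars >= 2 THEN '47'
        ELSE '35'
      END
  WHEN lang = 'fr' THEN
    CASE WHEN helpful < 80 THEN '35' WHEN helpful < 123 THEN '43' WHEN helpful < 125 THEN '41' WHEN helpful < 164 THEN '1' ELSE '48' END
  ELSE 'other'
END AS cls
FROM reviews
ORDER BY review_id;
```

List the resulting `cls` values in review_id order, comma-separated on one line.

review_id=80: lang='ja' → outer ELSE → other
review_id=81: lang='es' → outer ELSE → other
review_id=82: lang='pt' → inner[stars >= 4] → 15
review_id=83: lang='ja' → outer ELSE → other
review_id=84: lang='pt' → inner[ELSE] → 35
review_id=85: lang='fr' → inner[helpful < 80] → 35
review_id=86: lang='fr' → inner[helpful < 80] → 35
review_id=87: lang='ja' → outer ELSE → other
review_id=88: lang='ja' → outer ELSE → other

other, other, 15, other, 35, 35, 35, other, other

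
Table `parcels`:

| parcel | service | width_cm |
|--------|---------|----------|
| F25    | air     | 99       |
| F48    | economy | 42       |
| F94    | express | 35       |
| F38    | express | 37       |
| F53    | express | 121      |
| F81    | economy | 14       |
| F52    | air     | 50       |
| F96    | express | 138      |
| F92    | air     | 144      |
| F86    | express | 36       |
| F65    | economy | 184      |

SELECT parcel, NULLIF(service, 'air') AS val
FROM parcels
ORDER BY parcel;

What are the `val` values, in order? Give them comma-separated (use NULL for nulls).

NULL, express, economy, NULL, express, economy, economy, express, NULL, express, express

parcel=F25: service=air vs air: equal → NULL
parcel=F38: service=express vs air: differ → express
parcel=F48: service=economy vs air: differ → economy
parcel=F52: service=air vs air: equal → NULL
parcel=F53: service=express vs air: differ → express
parcel=F65: service=economy vs air: differ → economy
parcel=F81: service=economy vs air: differ → economy
parcel=F86: service=express vs air: differ → express
parcel=F92: service=air vs air: equal → NULL
parcel=F94: service=express vs air: differ → express
parcel=F96: service=express vs air: differ → express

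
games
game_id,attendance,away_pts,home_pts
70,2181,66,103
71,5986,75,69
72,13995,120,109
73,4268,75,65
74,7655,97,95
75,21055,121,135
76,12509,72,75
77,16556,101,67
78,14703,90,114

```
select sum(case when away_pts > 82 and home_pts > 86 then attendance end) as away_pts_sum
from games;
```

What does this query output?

57408

game_id=70: ✗
game_id=71: ✗
game_id=72: ✓ → 13995
game_id=73: ✗
game_id=74: ✓ → 7655
game_id=75: ✓ → 21055
game_id=76: ✗
game_id=77: ✗
game_id=78: ✓ → 14703
away_pts_sum = 13995 + 7655 + 21055 + 14703 = 57408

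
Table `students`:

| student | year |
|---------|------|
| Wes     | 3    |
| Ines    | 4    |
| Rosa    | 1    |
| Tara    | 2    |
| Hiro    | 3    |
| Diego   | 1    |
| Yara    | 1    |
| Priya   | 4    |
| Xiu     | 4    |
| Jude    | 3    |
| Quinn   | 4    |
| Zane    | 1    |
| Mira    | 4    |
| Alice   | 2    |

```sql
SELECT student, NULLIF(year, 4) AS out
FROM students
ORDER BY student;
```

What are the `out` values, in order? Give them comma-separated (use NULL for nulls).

student=Alice: year=2 vs 4: differ → 2
student=Diego: year=1 vs 4: differ → 1
student=Hiro: year=3 vs 4: differ → 3
student=Ines: year=4 vs 4: equal → NULL
student=Jude: year=3 vs 4: differ → 3
student=Mira: year=4 vs 4: equal → NULL
student=Priya: year=4 vs 4: equal → NULL
student=Quinn: year=4 vs 4: equal → NULL
student=Rosa: year=1 vs 4: differ → 1
student=Tara: year=2 vs 4: differ → 2
student=Wes: year=3 vs 4: differ → 3
student=Xiu: year=4 vs 4: equal → NULL
student=Yara: year=1 vs 4: differ → 1
student=Zane: year=1 vs 4: differ → 1

2, 1, 3, NULL, 3, NULL, NULL, NULL, 1, 2, 3, NULL, 1, 1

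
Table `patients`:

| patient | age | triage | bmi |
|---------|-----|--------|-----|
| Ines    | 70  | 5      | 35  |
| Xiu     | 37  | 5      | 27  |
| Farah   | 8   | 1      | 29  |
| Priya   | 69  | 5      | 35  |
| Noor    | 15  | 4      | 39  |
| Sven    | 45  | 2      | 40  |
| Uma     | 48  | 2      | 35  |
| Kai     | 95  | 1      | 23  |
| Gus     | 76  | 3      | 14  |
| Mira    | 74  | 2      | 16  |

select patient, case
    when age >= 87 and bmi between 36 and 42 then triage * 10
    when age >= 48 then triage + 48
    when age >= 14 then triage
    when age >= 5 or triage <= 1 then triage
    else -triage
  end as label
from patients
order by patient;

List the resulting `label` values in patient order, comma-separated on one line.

patient=Farah: age >= 5 or triage <= 1 → 1
patient=Gus: age >= 48 → 51
patient=Ines: age >= 48 → 53
patient=Kai: age >= 48 → 49
patient=Mira: age >= 48 → 50
patient=Noor: age >= 14 → 4
patient=Priya: age >= 48 → 53
patient=Sven: age >= 14 → 2
patient=Uma: age >= 48 → 50
patient=Xiu: age >= 14 → 5

1, 51, 53, 49, 50, 4, 53, 2, 50, 5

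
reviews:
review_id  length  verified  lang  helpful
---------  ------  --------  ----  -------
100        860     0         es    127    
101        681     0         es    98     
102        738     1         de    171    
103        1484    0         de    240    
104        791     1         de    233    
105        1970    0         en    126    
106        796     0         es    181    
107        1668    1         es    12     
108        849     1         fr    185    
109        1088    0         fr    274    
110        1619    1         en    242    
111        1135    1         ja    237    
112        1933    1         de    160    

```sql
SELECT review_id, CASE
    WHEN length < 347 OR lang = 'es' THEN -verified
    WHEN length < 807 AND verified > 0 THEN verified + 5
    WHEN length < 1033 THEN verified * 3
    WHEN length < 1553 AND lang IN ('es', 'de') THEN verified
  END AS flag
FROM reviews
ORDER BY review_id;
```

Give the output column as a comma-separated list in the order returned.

review_id=100: length < 347 OR lang = 'es' → 0
review_id=101: length < 347 OR lang = 'es' → 0
review_id=102: length < 807 AND verified > 0 → 6
review_id=103: length < 1553 AND lang IN ('es', 'de') → 0
review_id=104: length < 807 AND verified > 0 → 6
review_id=105: (no match → NULL) → NULL
review_id=106: length < 347 OR lang = 'es' → 0
review_id=107: length < 347 OR lang = 'es' → -1
review_id=108: length < 1033 → 3
review_id=109: (no match → NULL) → NULL
review_id=110: (no match → NULL) → NULL
review_id=111: (no match → NULL) → NULL
review_id=112: (no match → NULL) → NULL

0, 0, 6, 0, 6, NULL, 0, -1, 3, NULL, NULL, NULL, NULL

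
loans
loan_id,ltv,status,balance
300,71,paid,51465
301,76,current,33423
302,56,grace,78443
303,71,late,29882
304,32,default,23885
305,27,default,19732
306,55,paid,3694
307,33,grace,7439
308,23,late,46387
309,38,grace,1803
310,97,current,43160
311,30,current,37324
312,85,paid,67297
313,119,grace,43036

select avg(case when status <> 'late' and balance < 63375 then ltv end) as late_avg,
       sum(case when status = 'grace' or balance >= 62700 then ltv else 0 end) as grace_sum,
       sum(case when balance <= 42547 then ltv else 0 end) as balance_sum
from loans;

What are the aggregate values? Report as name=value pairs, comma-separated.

[late_avg: status <> 'late' and balance < 63375]
loan_id=300: ✓ → 71
loan_id=301: ✓ → 76
loan_id=302: ✗
loan_id=303: ✗
loan_id=304: ✓ → 32
loan_id=305: ✓ → 27
loan_id=306: ✓ → 55
loan_id=307: ✓ → 33
loan_id=308: ✗
loan_id=309: ✓ → 38
loan_id=310: ✓ → 97
loan_id=311: ✓ → 30
loan_id=312: ✗
loan_id=313: ✓ → 119
late_avg = (71 + 76 + 32 + 27 + 55 + 33 + 38 + 97 + 30 + 119) / 10 = 57.8
—
[grace_sum: status = 'grace' or balance >= 62700]
loan_id=300: ✗
loan_id=301: ✗
loan_id=302: ✓ → 56
loan_id=303: ✗
loan_id=304: ✗
loan_id=305: ✗
loan_id=306: ✗
loan_id=307: ✓ → 33
loan_id=308: ✗
loan_id=309: ✓ → 38
loan_id=310: ✗
loan_id=311: ✗
loan_id=312: ✓ → 85
loan_id=313: ✓ → 119
grace_sum = 56 + 33 + 38 + 85 + 119 = 331
—
[balance_sum: balance <= 42547]
loan_id=300: ✗
loan_id=301: ✓ → 76
loan_id=302: ✗
loan_id=303: ✓ → 71
loan_id=304: ✓ → 32
loan_id=305: ✓ → 27
loan_id=306: ✓ → 55
loan_id=307: ✓ → 33
loan_id=308: ✗
loan_id=309: ✓ → 38
loan_id=310: ✗
loan_id=311: ✓ → 30
loan_id=312: ✗
loan_id=313: ✗
balance_sum = 76 + 71 + 32 + 27 + 55 + 33 + 38 + 30 = 362

late_avg=57.8, grace_sum=331, balance_sum=362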